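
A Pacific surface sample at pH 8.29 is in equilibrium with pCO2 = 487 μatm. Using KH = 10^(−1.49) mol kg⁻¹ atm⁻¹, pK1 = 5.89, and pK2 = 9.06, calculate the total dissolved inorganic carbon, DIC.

DIC = 4.65 mmol/kg

[CO2*] = KH · pCO2 = 10^(−1.49) × 487×10^-6 = 1.576×10^-5 mol/kg
α₀ = 1/(1 + K1/[H⁺] + K1K2/[H⁺]²) = 1/(1 + 10^+2.40 + 10^+1.63) = 0.003392
DIC = [CO2*]/α₀ = 1.576×10^-5 / 0.003392 = 4.65 mmol/kg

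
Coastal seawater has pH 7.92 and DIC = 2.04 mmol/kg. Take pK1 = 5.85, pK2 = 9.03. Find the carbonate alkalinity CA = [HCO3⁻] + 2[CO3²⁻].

CA = 2.17 mmol/kg

CA = [HCO3⁻] + 2[CO3²⁻] = (α₁ + 2α₂)·DIC
At pH 7.92: [H⁺]/K1 = 10^-2.07 = 0.0085114, K2/[H⁺] = 10^-1.11 = 0.077625
α₁ = 1/(1 + 0.0085114 + 0.077625) = 1/1.0861 = 0.9207; α₂ = α₁·K2/[H⁺] = 0.07147
α₁ + 2α₂ = 1.0636
CA = 1.0636 × 2.04 = 2.17 mmol/kg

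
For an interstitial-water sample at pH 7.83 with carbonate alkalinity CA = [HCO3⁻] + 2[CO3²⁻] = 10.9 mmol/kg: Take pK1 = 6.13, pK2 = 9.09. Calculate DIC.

DIC = 10.6 mmol/kg

CA = [HCO3⁻] + 2[CO3²⁻] = (α₁ + 2α₂)·DIC
At pH 7.83: [H⁺]/K1 = 10^-1.70 = 0.019953, K2/[H⁺] = 10^-1.26 = 0.054954
α₁ = 1/(1 + 0.019953 + 0.054954) = 1/1.0749 = 0.9303; α₂ = α₁·K2/[H⁺] = 0.05112
α₁ + 2α₂ = 1.0326
DIC = CA / (α₁ + 2α₂) = 10.9 / 1.0326 = 10.6 mmol/kg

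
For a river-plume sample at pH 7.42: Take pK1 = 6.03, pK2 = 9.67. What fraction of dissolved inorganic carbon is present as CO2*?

α₀ = 0.0389

α₀ = 1 / (1 + K1/[H⁺] + K1K2/[H⁺]²) = 1 / (1 + 10^+1.39 + 10^-0.86)
   = 1 / (1 + 24.547 + 0.13804) = 1/25.685 = 0.03893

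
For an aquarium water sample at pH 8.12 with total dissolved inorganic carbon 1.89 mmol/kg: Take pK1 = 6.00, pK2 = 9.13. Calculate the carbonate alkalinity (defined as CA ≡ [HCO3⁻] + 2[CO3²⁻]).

CA = [HCO3⁻] + 2[CO3²⁻] = (α₁ + 2α₂)·DIC
At pH 8.12: [H⁺]/K1 = 10^-2.12 = 0.0075858, K2/[H⁺] = 10^-1.01 = 0.097724
α₁ = 1/(1 + 0.0075858 + 0.097724) = 1/1.1053 = 0.9047; α₂ = α₁·K2/[H⁺] = 0.08841
α₁ + 2α₂ = 1.0815
CA = 1.0815 × 1.89 = 2.04 mmol/kg

CA = 2.04 mmol/kg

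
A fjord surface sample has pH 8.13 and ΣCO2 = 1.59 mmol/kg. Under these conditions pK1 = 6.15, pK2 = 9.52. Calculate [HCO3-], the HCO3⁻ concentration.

α₁ = 1 / (1 + [H⁺]/K1 + K2/[H⁺]) = 1 / (1 + 10^-1.98 + 10^-1.39)
   = 1 / (1 + 0.010471 + 0.040738) = 1/1.0512 = 0.9513
[HCO3⁻] = α₁ × DIC = 0.9513 × 1.59 = 1.51 mmol/kg

[HCO3⁻] = 1.51 mmol/kg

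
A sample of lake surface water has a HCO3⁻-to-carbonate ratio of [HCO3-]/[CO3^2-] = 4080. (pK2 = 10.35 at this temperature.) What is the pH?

From K2 = [H⁺][CO3^2-]/[HCO3-]:  pH = pK2 − log₁₀([HCO3-]/[CO3^2-])
log₁₀(4080) = +3.611
pH = 10.35 − (+3.611) = 6.74

pH = 6.74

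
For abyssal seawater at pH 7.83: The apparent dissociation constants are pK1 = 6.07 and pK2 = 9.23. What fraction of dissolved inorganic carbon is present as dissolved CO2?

α₀ = 1 / (1 + K1/[H⁺] + K1K2/[H⁺]²) = 1 / (1 + 10^+1.76 + 10^+0.36)
   = 1 / (1 + 57.544 + 2.2909) = 1/60.835 = 0.01644

α₀ = 0.0164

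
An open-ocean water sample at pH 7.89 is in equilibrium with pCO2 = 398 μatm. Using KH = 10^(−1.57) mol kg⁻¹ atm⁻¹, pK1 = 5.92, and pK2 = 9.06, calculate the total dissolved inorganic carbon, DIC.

[CO2*] = KH · pCO2 = 10^(−1.57) × 398×10^-6 = 1.071×10^-5 mol/kg
α₀ = 1/(1 + K1/[H⁺] + K1K2/[H⁺]²) = 1/(1 + 10^+1.97 + 10^+0.80) = 0.009937
DIC = [CO2*]/α₀ = 1.071×10^-5 / 0.009937 = 1.08 mmol/kg

DIC = 1.08 mmol/kg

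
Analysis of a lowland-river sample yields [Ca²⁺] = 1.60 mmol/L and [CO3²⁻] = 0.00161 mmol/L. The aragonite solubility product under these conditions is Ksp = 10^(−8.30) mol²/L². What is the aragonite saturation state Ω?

Ksp = 10^(−8.30) = 5.012×10^-9
Ω = [Ca²⁺][CO3²⁻]/Ksp = (1.60×10^-3)(0.00161×10^-3) / 5.012×10^-9 = 0.514

Ω = 0.514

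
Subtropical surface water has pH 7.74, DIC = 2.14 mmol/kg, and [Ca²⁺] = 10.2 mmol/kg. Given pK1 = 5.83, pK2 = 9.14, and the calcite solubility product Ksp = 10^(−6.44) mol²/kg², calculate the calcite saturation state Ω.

Ω = 2.27

α₂ = 1 / (1 + [H⁺]/K2 + [H⁺]²/(K1K2)) = 1 / (1 + 10^+1.40 + 10^-0.51)
   = 1 / (1 + 25.119 + 0.30903) = 1/26.428 = 0.03784
[CO3²⁻] = α₂ × DIC = 0.03784 × 2.14 = 0.08098 mmol/kg
Ksp = 10^(−6.44) = 3.631×10^-7
Ω = [Ca²⁺][CO3²⁻]/Ksp = (10.2×10^-3)(8.098×10^-5) / 3.631×10^-7 = 2.27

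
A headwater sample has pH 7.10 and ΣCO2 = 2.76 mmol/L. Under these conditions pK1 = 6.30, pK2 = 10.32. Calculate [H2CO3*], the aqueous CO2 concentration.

[CO2*] = 0.377 mmol/L

α₀ = 1 / (1 + K1/[H⁺] + K1K2/[H⁺]²) = 1 / (1 + 10^+0.80 + 10^-2.42)
   = 1 / (1 + 6.3096 + 0.0038019) = 1/7.3134 = 0.1367
[CO2*] = α₀ × DIC = 0.1367 × 2.76 = 0.377 mmol/L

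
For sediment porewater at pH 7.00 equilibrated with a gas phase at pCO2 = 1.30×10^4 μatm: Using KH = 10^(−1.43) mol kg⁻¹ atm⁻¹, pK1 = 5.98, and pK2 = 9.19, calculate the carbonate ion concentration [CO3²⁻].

[CO2*] = KH · pCO2 = 10^(−1.43) × 1.30×10^4×10^-6 = 4.830×10^-4 mol/kg
α₀ = 1/(1 + K1/[H⁺] + K1K2/[H⁺]²) = 1/(1 + 10^+1.02 + 10^-1.17) = 0.08666
DIC = [CO2*]/α₀ = 4.830×10^-4 / 0.08666 = 5.573 mmol/kg
[CO3²⁻] = α₂·DIC; α₂ = 0.005859, so [CO3²⁻] = 0.005859 × 5.573 = 0.0327 mmol/kg

[CO3²⁻] = 0.0327 mmol/kg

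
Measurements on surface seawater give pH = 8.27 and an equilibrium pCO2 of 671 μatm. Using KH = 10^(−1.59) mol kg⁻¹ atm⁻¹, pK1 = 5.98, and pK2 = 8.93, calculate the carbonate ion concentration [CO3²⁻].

[CO3²⁻] = 0.736 mmol/kg

[CO2*] = KH · pCO2 = 10^(−1.59) × 671×10^-6 = 1.725×10^-5 mol/kg
α₀ = 1/(1 + K1/[H⁺] + K1K2/[H⁺]²) = 1/(1 + 10^+2.29 + 10^+1.63) = 0.004190
DIC = [CO2*]/α₀ = 1.725×10^-5 / 0.004190 = 4.116 mmol/kg
[CO3²⁻] = α₂·DIC; α₂ = 0.1788, so [CO3²⁻] = 0.1788 × 4.116 = 0.736 mmol/kg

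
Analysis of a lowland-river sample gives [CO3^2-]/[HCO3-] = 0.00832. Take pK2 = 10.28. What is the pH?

pH = 8.20

From K2 = [H⁺][CO3^2-]/[HCO3-]:  pH = pK2 + log₁₀([CO3^2-]/[HCO3-])
log₁₀(0.00832) = -2.080
pH = 10.28 + (-2.080) = 8.20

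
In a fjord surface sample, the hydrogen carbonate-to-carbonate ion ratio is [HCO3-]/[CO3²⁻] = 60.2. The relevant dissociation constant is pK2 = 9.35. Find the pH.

pH = 7.57

From K2 = [H⁺][CO3²⁻]/[HCO3-]:  pH = pK2 − log₁₀([HCO3-]/[CO3²⁻])
log₁₀(60.2) = +1.780
pH = 9.35 − (+1.780) = 7.57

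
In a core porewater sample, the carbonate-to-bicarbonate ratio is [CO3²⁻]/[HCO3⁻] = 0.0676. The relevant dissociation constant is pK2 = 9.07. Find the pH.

From K2 = [H⁺][CO3²⁻]/[HCO3⁻]:  pH = pK2 + log₁₀([CO3²⁻]/[HCO3⁻])
log₁₀(0.0676) = -1.170
pH = 9.07 + (-1.170) = 7.90

pH = 7.90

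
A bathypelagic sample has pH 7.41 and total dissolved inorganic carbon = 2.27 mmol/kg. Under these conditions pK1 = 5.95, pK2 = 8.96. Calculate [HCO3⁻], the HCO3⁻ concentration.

[HCO3⁻] = 2.14 mmol/kg

α₁ = 1 / (1 + [H⁺]/K1 + K2/[H⁺]) = 1 / (1 + 10^-1.46 + 10^-1.55)
   = 1 / (1 + 0.034674 + 0.028184) = 1/1.0629 = 0.9409
[HCO3⁻] = α₁ × DIC = 0.9409 × 2.27 = 2.14 mmol/kg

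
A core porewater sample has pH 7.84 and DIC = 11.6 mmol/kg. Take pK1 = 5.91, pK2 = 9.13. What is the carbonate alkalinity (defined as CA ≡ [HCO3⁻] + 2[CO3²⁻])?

CA = [HCO3⁻] + 2[CO3²⁻] = (α₁ + 2α₂)·DIC
At pH 7.84: [H⁺]/K1 = 10^-1.93 = 0.011749, K2/[H⁺] = 10^-1.29 = 0.051286
α₁ = 1/(1 + 0.011749 + 0.051286) = 1/1.0630 = 0.9407; α₂ = α₁·K2/[H⁺] = 0.04825
α₁ + 2α₂ = 1.0372
CA = 1.0372 × 11.6 = 12.0 mmol/kg

CA = 12.0 mmol/kg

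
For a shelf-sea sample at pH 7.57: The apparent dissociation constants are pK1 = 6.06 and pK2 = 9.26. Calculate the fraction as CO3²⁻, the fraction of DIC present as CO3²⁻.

α₂ = 0.0194

α₂ = 1 / (1 + [H⁺]/K2 + [H⁺]²/(K1K2)) = 1 / (1 + 10^+1.69 + 10^+0.18)
   = 1 / (1 + 48.978 + 1.5136) = 1/51.491 = 0.01942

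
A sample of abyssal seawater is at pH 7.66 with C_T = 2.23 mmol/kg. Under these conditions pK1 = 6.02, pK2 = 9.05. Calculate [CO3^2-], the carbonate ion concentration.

[CO3²⁻] = 0.0854 mmol/kg

α₂ = 1 / (1 + [H⁺]/K2 + [H⁺]²/(K1K2)) = 1 / (1 + 10^+1.39 + 10^-0.25)
   = 1 / (1 + 24.547 + 0.56234) = 1/26.109 = 0.03830
[CO3²⁻] = α₂ × DIC = 0.03830 × 2.23 = 0.0854 mmol/kg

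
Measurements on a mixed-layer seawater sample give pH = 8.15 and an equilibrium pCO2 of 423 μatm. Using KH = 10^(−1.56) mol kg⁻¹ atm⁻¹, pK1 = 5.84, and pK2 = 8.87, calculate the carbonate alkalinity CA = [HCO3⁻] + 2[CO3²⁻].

CA = 3.29 mmol/kg

[CO2*] = KH · pCO2 = 10^(−1.56) × 423×10^-6 = 1.165×10^-5 mol/kg
α₀ = 1/(1 + K1/[H⁺] + K1K2/[H⁺]²) = 1/(1 + 10^+2.31 + 10^+1.59) = 0.004097
DIC = [CO2*]/α₀ = 1.165×10^-5 / 0.004097 = 2.844 mmol/kg
CA = (α₁ + 2α₂)·DIC = (0.8365 + 2×0.1594) × 2.844 = 3.29 mmol/kg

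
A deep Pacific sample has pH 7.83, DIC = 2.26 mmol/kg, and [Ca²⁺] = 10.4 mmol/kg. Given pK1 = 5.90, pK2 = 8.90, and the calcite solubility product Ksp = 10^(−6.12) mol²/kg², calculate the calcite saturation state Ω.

α₂ = 1 / (1 + [H⁺]/K2 + [H⁺]²/(K1K2)) = 1 / (1 + 10^+1.07 + 10^-0.86)
   = 1 / (1 + 11.749 + 0.13804) = 1/12.887 = 0.07760
[CO3²⁻] = α₂ × DIC = 0.07760 × 2.26 = 0.1754 mmol/kg
Ksp = 10^(−6.12) = 7.586×10^-7
Ω = [Ca²⁺][CO3²⁻]/Ksp = (10.4×10^-3)(1.754×10^-4) / 7.586×10^-7 = 2.40

Ω = 2.40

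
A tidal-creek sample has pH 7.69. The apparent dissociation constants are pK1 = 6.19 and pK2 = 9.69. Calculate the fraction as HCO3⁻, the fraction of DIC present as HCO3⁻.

α₁ = 1 / (1 + [H⁺]/K1 + K2/[H⁺]) = 1 / (1 + 10^-1.50 + 10^-2.00)
   = 1 / (1 + 0.031623 + 0.010000) = 1/1.0416 = 0.9600

α₁ = 0.960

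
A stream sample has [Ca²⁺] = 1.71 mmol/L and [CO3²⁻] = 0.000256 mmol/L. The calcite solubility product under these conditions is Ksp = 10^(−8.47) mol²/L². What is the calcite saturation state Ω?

Ω = 0.129

Ksp = 10^(−8.47) = 3.388×10^-9
Ω = [Ca²⁺][CO3²⁻]/Ksp = (1.71×10^-3)(0.000256×10^-3) / 3.388×10^-9 = 0.129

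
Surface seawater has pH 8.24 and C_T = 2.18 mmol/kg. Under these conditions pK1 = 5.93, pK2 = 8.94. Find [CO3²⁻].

α₂ = 1 / (1 + [H⁺]/K2 + [H⁺]²/(K1K2)) = 1 / (1 + 10^+0.70 + 10^-1.61)
   = 1 / (1 + 5.0119 + 0.024547) = 1/6.0364 = 0.1657
[CO3²⁻] = α₂ × DIC = 0.1657 × 2.18 = 0.361 mmol/kg

[CO3²⁻] = 0.361 mmol/kg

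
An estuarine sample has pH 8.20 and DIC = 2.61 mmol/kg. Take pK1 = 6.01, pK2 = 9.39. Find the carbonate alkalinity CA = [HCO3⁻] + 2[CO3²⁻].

CA = [HCO3⁻] + 2[CO3²⁻] = (α₁ + 2α₂)·DIC
At pH 8.20: [H⁺]/K1 = 10^-2.19 = 0.0064565, K2/[H⁺] = 10^-1.19 = 0.064565
α₁ = 1/(1 + 0.0064565 + 0.064565) = 1/1.0710 = 0.9337; α₂ = α₁·K2/[H⁺] = 0.06028
α₁ + 2α₂ = 1.0543
CA = 1.0543 × 2.61 = 2.75 mmol/kg

CA = 2.75 mmol/kg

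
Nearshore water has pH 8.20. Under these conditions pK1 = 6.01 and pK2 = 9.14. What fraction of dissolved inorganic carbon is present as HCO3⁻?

α₁ = 0.892

α₁ = 1 / (1 + [H⁺]/K1 + K2/[H⁺]) = 1 / (1 + 10^-2.19 + 10^-0.94)
   = 1 / (1 + 0.0064565 + 0.11482) = 1/1.1213 = 0.8918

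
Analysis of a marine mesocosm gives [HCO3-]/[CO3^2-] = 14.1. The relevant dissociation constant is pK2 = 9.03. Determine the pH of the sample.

pH = 7.88

From K2 = [H⁺][CO3^2-]/[HCO3-]:  pH = pK2 − log₁₀([HCO3-]/[CO3^2-])
log₁₀(14.1) = +1.149
pH = 9.03 − (+1.149) = 7.88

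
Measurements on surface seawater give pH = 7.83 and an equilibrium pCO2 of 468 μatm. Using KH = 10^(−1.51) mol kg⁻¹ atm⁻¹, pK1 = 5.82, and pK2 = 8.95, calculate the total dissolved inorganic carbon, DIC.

[CO2*] = KH · pCO2 = 10^(−1.51) × 468×10^-6 = 1.446×10^-5 mol/kg
α₀ = 1/(1 + K1/[H⁺] + K1K2/[H⁺]²) = 1/(1 + 10^+2.01 + 10^+0.89) = 0.009002
DIC = [CO2*]/α₀ = 1.446×10^-5 / 0.009002 = 1.61 mmol/kg

DIC = 1.61 mmol/kg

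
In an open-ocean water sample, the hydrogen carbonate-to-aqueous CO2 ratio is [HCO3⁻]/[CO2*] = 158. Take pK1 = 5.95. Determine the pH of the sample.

From K1 = [H⁺][HCO3⁻]/[CO2*]:  pH = pK1 + log₁₀([HCO3⁻]/[CO2*])
log₁₀(158) = +2.199
pH = 5.95 + (+2.199) = 8.15

pH = 8.15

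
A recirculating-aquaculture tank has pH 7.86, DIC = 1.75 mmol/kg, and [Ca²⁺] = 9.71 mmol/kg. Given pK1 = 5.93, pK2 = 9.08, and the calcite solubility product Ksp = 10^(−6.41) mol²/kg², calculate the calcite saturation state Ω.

α₂ = 1 / (1 + [H⁺]/K2 + [H⁺]²/(K1K2)) = 1 / (1 + 10^+1.22 + 10^-0.71)
   = 1 / (1 + 16.596 + 0.19498) = 1/17.791 = 0.05621
[CO3²⁻] = α₂ × DIC = 0.05621 × 1.75 = 0.09837 mmol/kg
Ksp = 10^(−6.41) = 3.890×10^-7
Ω = [Ca²⁺][CO3²⁻]/Ksp = (9.71×10^-3)(9.837×10^-5) / 3.890×10^-7 = 2.46

Ω = 2.46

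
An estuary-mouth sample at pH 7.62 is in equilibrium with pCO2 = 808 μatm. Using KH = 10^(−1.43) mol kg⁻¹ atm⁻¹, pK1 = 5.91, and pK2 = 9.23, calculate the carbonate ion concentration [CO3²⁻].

[CO2*] = KH · pCO2 = 10^(−1.43) × 808×10^-6 = 3.002×10^-5 mol/kg
α₀ = 1/(1 + K1/[H⁺] + K1K2/[H⁺]²) = 1/(1 + 10^+1.71 + 10^+0.10) = 0.01868
DIC = [CO2*]/α₀ = 3.002×10^-5 / 0.01868 = 1.607 mmol/kg
[CO3²⁻] = α₂·DIC; α₂ = 0.02351, so [CO3²⁻] = 0.02351 × 1.607 = 0.0378 mmol/kg

[CO3²⁻] = 0.0378 mmol/kg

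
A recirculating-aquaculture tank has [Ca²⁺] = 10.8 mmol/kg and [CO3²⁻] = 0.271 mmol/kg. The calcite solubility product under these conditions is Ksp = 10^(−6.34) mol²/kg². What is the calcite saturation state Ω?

Ω = 6.40

Ksp = 10^(−6.34) = 4.571×10^-7
Ω = [Ca²⁺][CO3²⁻]/Ksp = (10.8×10^-3)(0.271×10^-3) / 4.571×10^-7 = 6.40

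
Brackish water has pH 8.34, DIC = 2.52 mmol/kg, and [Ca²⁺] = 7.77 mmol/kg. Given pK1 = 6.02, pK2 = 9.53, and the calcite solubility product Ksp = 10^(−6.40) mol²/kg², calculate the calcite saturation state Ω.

Ω = 2.97

α₂ = 1 / (1 + [H⁺]/K2 + [H⁺]²/(K1K2)) = 1 / (1 + 10^+1.19 + 10^-1.13)
   = 1 / (1 + 15.488 + 0.074131) = 1/16.562 = 0.06038
[CO3²⁻] = α₂ × DIC = 0.06038 × 2.52 = 0.1522 mmol/kg
Ksp = 10^(−6.40) = 3.981×10^-7
Ω = [Ca²⁺][CO3²⁻]/Ksp = (7.77×10^-3)(1.522×10^-4) / 3.981×10^-7 = 2.97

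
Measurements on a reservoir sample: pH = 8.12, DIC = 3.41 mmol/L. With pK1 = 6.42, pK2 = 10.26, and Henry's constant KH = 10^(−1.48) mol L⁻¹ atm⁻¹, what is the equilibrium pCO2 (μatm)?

α₀ = 1 / (1 + K1/[H⁺] + K1K2/[H⁺]²) = 1 / (1 + 10^+1.70 + 10^-0.44)
   = 1 / (1 + 50.119 + 0.36308) = 1/51.482 = 0.01942
[CO2*] = α₀ × DIC = 0.01942 × 3.41 = 0.06624 mmol/L
pCO2 = [CO2*]/KH = 6.624×10^-5 / 3.311×10^-2 = 2000 μatm

pCO2 = 2000 μatm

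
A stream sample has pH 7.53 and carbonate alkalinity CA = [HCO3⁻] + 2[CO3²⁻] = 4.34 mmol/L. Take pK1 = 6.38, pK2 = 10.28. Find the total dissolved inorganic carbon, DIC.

DIC = 4.64 mmol/L

CA = [HCO3⁻] + 2[CO3²⁻] = (α₁ + 2α₂)·DIC
At pH 7.53: [H⁺]/K1 = 10^-1.15 = 0.070795, K2/[H⁺] = 10^-2.75 = 0.0017783
α₁ = 1/(1 + 0.070795 + 0.0017783) = 1/1.0726 = 0.9323; α₂ = α₁·K2/[H⁺] = 0.001658
α₁ + 2α₂ = 0.9357
DIC = CA / (α₁ + 2α₂) = 4.34 / 0.9357 = 4.64 mmol/L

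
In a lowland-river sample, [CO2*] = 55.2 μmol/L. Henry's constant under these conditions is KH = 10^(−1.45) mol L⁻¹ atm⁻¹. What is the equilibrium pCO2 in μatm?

pCO2 = 1560 μatm

KH = 10^(−1.45) = 3.548×10^-2 mol L⁻¹ atm⁻¹
pCO2 = [CO2*]/KH = 55.2×10^-6 / 3.548×10^-2 = 1.56×10^-3 atm = 1560 μatm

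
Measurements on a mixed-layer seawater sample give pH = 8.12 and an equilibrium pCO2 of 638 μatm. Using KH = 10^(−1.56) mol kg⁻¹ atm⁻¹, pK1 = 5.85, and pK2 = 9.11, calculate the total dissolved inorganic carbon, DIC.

[CO2*] = KH · pCO2 = 10^(−1.56) × 638×10^-6 = 1.757×10^-5 mol/kg
α₀ = 1/(1 + K1/[H⁺] + K1K2/[H⁺]²) = 1/(1 + 10^+2.27 + 10^+1.28) = 0.004848
DIC = [CO2*]/α₀ = 1.757×10^-5 / 0.004848 = 3.62 mmol/kg

DIC = 3.62 mmol/kg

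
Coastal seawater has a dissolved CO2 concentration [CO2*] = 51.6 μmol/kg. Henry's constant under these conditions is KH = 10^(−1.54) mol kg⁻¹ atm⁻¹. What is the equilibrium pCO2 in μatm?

pCO2 = 1790 μatm

KH = 10^(−1.54) = 2.884×10^-2 mol kg⁻¹ atm⁻¹
pCO2 = [CO2*]/KH = 51.6×10^-6 / 2.884×10^-2 = 1.79×10^-3 atm = 1790 μatm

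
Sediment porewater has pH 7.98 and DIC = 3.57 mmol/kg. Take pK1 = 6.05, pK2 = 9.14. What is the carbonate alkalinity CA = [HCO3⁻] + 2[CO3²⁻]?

CA = 3.76 mmol/kg

CA = [HCO3⁻] + 2[CO3²⁻] = (α₁ + 2α₂)·DIC
At pH 7.98: [H⁺]/K1 = 10^-1.93 = 0.011749, K2/[H⁺] = 10^-1.16 = 0.069183
α₁ = 1/(1 + 0.011749 + 0.069183) = 1/1.0809 = 0.9251; α₂ = α₁·K2/[H⁺] = 0.06400
α₁ + 2α₂ = 1.0531
CA = 1.0531 × 3.57 = 3.76 mmol/kg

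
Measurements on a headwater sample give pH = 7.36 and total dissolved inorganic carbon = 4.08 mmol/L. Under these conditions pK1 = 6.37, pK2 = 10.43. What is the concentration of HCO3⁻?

[HCO3⁻] = 3.70 mmol/L

α₁ = 1 / (1 + [H⁺]/K1 + K2/[H⁺]) = 1 / (1 + 10^-0.99 + 10^-3.07)
   = 1 / (1 + 0.10233 + 0.00085114) = 1/1.1032 = 0.9065
[HCO3⁻] = α₁ × DIC = 0.9065 × 4.08 = 3.70 mmol/L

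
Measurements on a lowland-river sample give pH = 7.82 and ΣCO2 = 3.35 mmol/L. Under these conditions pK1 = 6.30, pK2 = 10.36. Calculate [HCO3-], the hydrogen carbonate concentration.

α₁ = 1 / (1 + [H⁺]/K1 + K2/[H⁺]) = 1 / (1 + 10^-1.52 + 10^-2.54)
   = 1 / (1 + 0.030200 + 0.0028840) = 1/1.0331 = 0.9680
[HCO3⁻] = α₁ × DIC = 0.9680 × 3.35 = 3.24 mmol/L

[HCO3⁻] = 3.24 mmol/L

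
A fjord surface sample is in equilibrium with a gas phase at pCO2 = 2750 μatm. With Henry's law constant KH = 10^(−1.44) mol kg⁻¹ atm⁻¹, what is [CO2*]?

KH = 10^(−1.44) = 3.631×10^-2 mol kg⁻¹ atm⁻¹
[CO2*] = KH · pCO2 = 3.631×10^-2 × 2750×10^-6 atm = 9.98×10^-5 mol/kg

[CO2*] = 99.8 μmol/kg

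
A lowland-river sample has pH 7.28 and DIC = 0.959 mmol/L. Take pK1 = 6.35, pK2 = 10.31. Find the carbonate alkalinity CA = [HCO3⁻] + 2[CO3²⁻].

CA = 0.859 mmol/L

CA = [HCO3⁻] + 2[CO3²⁻] = (α₁ + 2α₂)·DIC
At pH 7.28: [H⁺]/K1 = 10^-0.93 = 0.11749, K2/[H⁺] = 10^-3.03 = 0.00093325
α₁ = 1/(1 + 0.11749 + 0.00093325) = 1/1.1184 = 0.8941; α₂ = α₁·K2/[H⁺] = 0.0008344
α₁ + 2α₂ = 0.8958
CA = 0.8958 × 0.959 = 0.859 mmol/L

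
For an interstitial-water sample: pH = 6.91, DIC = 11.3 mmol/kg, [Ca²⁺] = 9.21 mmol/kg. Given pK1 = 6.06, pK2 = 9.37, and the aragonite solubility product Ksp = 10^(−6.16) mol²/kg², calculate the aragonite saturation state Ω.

α₂ = 1 / (1 + [H⁺]/K2 + [H⁺]²/(K1K2)) = 1 / (1 + 10^+2.46 + 10^+1.61)
   = 1 / (1 + 288.40 + 40.738) = 1/330.14 = 0.003029
[CO3²⁻] = α₂ × DIC = 0.003029 × 11.3 = 0.03423 mmol/kg
Ksp = 10^(−6.16) = 6.918×10^-7
Ω = [Ca²⁺][CO3²⁻]/Ksp = (9.21×10^-3)(3.423×10^-5) / 6.918×10^-7 = 0.456

Ω = 0.456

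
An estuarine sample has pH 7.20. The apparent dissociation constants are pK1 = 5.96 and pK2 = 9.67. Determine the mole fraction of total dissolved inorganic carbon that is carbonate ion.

α₂ = 0.00319

α₂ = 1 / (1 + [H⁺]/K2 + [H⁺]²/(K1K2)) = 1 / (1 + 10^+2.47 + 10^+1.23)
   = 1 / (1 + 295.12 + 16.982) = 1/313.10 = 0.003194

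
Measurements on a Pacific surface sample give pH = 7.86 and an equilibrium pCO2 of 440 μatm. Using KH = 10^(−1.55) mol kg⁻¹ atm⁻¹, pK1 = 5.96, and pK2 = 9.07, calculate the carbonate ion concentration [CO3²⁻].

[CO2*] = KH · pCO2 = 10^(−1.55) × 440×10^-6 = 1.240×10^-5 mol/kg
α₀ = 1/(1 + K1/[H⁺] + K1K2/[H⁺]²) = 1/(1 + 10^+1.90 + 10^+0.69) = 0.01172
DIC = [CO2*]/α₀ = 1.240×10^-5 / 0.01172 = 1.058 mmol/kg
[CO3²⁻] = α₂·DIC; α₂ = 0.05740, so [CO3²⁻] = 0.05740 × 1.058 = 0.0607 mmol/kg

[CO3²⁻] = 0.0607 mmol/kg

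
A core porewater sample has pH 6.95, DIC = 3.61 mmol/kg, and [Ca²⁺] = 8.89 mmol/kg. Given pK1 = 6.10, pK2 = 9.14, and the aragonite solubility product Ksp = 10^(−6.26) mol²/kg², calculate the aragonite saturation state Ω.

Ω = 0.329

α₂ = 1 / (1 + [H⁺]/K2 + [H⁺]²/(K1K2)) = 1 / (1 + 10^+2.19 + 10^+1.34)
   = 1 / (1 + 154.88 + 21.878) = 1/177.76 = 0.005626
[CO3²⁻] = α₂ × DIC = 0.005626 × 3.61 = 0.02031 mmol/kg
Ksp = 10^(−6.26) = 5.495×10^-7
Ω = [Ca²⁺][CO3²⁻]/Ksp = (8.89×10^-3)(2.031×10^-5) / 5.495×10^-7 = 0.329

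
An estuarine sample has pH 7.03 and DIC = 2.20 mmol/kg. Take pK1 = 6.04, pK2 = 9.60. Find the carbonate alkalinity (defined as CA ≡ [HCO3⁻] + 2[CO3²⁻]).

CA = [HCO3⁻] + 2[CO3²⁻] = (α₁ + 2α₂)·DIC
At pH 7.03: [H⁺]/K1 = 10^-0.99 = 0.10233, K2/[H⁺] = 10^-2.57 = 0.0026915
α₁ = 1/(1 + 0.10233 + 0.0026915) = 1/1.1050 = 0.9050; α₂ = α₁·K2/[H⁺] = 0.002436
α₁ + 2α₂ = 0.9098
CA = 0.9098 × 2.20 = 2.00 mmol/kg

CA = 2.00 mmol/kg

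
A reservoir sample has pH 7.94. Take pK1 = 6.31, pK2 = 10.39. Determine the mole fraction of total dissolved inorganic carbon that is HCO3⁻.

α₁ = 1 / (1 + [H⁺]/K1 + K2/[H⁺]) = 1 / (1 + 10^-1.63 + 10^-2.45)
   = 1 / (1 + 0.023442 + 0.0035481) = 1/1.0270 = 0.9737

α₁ = 0.974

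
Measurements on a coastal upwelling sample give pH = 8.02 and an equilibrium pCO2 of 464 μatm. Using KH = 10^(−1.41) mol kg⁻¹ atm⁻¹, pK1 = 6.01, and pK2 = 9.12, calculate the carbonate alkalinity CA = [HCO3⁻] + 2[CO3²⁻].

CA = 2.14 mmol/kg

[CO2*] = KH · pCO2 = 10^(−1.41) × 464×10^-6 = 1.805×10^-5 mol/kg
α₀ = 1/(1 + K1/[H⁺] + K1K2/[H⁺]²) = 1/(1 + 10^+2.01 + 10^+0.91) = 0.008972
DIC = [CO2*]/α₀ = 1.805×10^-5 / 0.008972 = 2.012 mmol/kg
CA = (α₁ + 2α₂)·DIC = (0.9181 + 2×0.07293) × 2.012 = 2.14 mmol/kg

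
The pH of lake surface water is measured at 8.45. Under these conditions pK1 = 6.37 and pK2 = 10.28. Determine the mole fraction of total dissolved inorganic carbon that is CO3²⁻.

α₂ = 1 / (1 + [H⁺]/K2 + [H⁺]²/(K1K2)) = 1 / (1 + 10^+1.83 + 10^-0.25)
   = 1 / (1 + 67.608 + 0.56234) = 1/69.171 = 0.01446

α₂ = 0.0145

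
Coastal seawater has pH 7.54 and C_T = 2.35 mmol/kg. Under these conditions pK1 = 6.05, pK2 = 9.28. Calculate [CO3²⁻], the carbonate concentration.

[CO3²⁻] = 0.0407 mmol/kg

α₂ = 1 / (1 + [H⁺]/K2 + [H⁺]²/(K1K2)) = 1 / (1 + 10^+1.74 + 10^+0.25)
   = 1 / (1 + 54.954 + 1.7783) = 1/57.732 = 0.01732
[CO3²⁻] = α₂ × DIC = 0.01732 × 2.35 = 0.0407 mmol/kg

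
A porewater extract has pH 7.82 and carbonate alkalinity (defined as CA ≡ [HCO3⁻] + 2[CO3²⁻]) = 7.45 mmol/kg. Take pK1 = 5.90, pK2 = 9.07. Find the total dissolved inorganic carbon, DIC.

DIC = 7.15 mmol/kg

CA = [HCO3⁻] + 2[CO3²⁻] = (α₁ + 2α₂)·DIC
At pH 7.82: [H⁺]/K1 = 10^-1.92 = 0.012023, K2/[H⁺] = 10^-1.25 = 0.056234
α₁ = 1/(1 + 0.012023 + 0.056234) = 1/1.0683 = 0.9361; α₂ = α₁·K2/[H⁺] = 0.05264
α₁ + 2α₂ = 1.0414
DIC = CA / (α₁ + 2α₂) = 7.45 / 1.0414 = 7.15 mmol/kg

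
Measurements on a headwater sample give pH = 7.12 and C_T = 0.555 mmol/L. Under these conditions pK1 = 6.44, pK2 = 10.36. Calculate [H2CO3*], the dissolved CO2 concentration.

[CO2*] = 0.0959 mmol/L

α₀ = 1 / (1 + K1/[H⁺] + K1K2/[H⁺]²) = 1 / (1 + 10^+0.68 + 10^-2.56)
   = 1 / (1 + 4.7863 + 0.0027542) = 1/5.7891 = 0.1727
[CO2*] = α₀ × DIC = 0.1727 × 0.555 = 0.0959 mmol/L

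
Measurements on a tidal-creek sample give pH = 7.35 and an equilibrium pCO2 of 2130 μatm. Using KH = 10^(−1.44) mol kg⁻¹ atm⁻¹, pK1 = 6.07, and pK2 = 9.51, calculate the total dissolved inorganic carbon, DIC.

[CO2*] = KH · pCO2 = 10^(−1.44) × 2130×10^-6 = 7.734×10^-5 mol/kg
α₀ = 1/(1 + K1/[H⁺] + K1K2/[H⁺]²) = 1/(1 + 10^+1.28 + 10^-0.88) = 0.04954
DIC = [CO2*]/α₀ = 7.734×10^-5 / 0.04954 = 1.56 mmol/kg

DIC = 1.56 mmol/kg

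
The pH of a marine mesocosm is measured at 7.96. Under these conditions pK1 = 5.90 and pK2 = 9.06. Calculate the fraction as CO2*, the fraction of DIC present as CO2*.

α₀ = 0.00800

α₀ = 1 / (1 + K1/[H⁺] + K1K2/[H⁺]²) = 1 / (1 + 10^+2.06 + 10^+0.96)
   = 1 / (1 + 114.82 + 9.1201) = 1/124.94 = 0.008004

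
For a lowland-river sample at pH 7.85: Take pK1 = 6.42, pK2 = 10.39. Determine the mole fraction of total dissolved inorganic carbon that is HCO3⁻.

α₁ = 0.962

α₁ = 1 / (1 + [H⁺]/K1 + K2/[H⁺]) = 1 / (1 + 10^-1.43 + 10^-2.54)
   = 1 / (1 + 0.037154 + 0.0028840) = 1/1.0400 = 0.9615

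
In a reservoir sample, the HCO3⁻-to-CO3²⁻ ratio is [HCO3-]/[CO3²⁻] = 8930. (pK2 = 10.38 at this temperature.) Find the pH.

From K2 = [H⁺][CO3²⁻]/[HCO3-]:  pH = pK2 − log₁₀([HCO3-]/[CO3²⁻])
log₁₀(8930) = +3.951
pH = 10.38 − (+3.951) = 6.43

pH = 6.43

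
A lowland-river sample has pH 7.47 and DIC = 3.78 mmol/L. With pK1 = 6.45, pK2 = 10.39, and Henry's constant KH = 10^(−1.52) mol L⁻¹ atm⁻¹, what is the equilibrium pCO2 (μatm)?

pCO2 = 1.09×10^4 μatm

α₀ = 1 / (1 + K1/[H⁺] + K1K2/[H⁺]²) = 1 / (1 + 10^+1.02 + 10^-1.90)
   = 1 / (1 + 10.471 + 0.012589) = 1/11.484 = 0.08708
[CO2*] = α₀ × DIC = 0.08708 × 3.78 = 0.3292 mmol/L
pCO2 = [CO2*]/KH = 3.292×10^-4 / 3.020×10^-2 = 1.09×10^4 μatm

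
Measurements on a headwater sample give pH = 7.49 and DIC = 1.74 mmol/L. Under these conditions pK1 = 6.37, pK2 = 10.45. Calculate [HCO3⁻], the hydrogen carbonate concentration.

[HCO3⁻] = 1.62 mmol/L

α₁ = 1 / (1 + [H⁺]/K1 + K2/[H⁺]) = 1 / (1 + 10^-1.12 + 10^-2.96)
   = 1 / (1 + 0.075858 + 0.0010965) = 1/1.0770 = 0.9285
[HCO3⁻] = α₁ × DIC = 0.9285 × 1.74 = 1.62 mmol/L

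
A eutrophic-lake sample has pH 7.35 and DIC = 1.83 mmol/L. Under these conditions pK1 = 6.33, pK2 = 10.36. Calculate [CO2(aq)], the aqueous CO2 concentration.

[CO2*] = 0.159 mmol/L

α₀ = 1 / (1 + K1/[H⁺] + K1K2/[H⁺]²) = 1 / (1 + 10^+1.02 + 10^-1.99)
   = 1 / (1 + 10.471 + 0.010233) = 1/11.482 = 0.08710
[CO2*] = α₀ × DIC = 0.08710 × 1.83 = 0.159 mmol/L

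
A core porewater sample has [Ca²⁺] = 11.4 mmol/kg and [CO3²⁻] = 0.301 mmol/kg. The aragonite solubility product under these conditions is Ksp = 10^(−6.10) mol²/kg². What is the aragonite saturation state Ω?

Ksp = 10^(−6.10) = 7.943×10^-7
Ω = [Ca²⁺][CO3²⁻]/Ksp = (11.4×10^-3)(0.301×10^-3) / 7.943×10^-7 = 4.32

Ω = 4.32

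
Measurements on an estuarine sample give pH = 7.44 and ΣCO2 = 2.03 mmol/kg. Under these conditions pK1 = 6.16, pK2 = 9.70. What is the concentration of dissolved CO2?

[CO2*] = 0.101 mmol/kg

α₀ = 1 / (1 + K1/[H⁺] + K1K2/[H⁺]²) = 1 / (1 + 10^+1.28 + 10^-0.98)
   = 1 / (1 + 19.055 + 0.10471) = 1/20.159 = 0.04960
[CO2*] = α₀ × DIC = 0.04960 × 2.03 = 0.101 mmol/kg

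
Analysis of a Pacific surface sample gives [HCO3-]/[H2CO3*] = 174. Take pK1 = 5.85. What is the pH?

pH = 8.09

From K1 = [H⁺][HCO3-]/[H2CO3*]:  pH = pK1 + log₁₀([HCO3-]/[H2CO3*])
log₁₀(174) = +2.241
pH = 5.85 + (+2.241) = 8.09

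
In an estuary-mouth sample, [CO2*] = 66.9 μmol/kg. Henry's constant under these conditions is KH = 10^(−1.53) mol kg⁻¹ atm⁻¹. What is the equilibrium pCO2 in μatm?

KH = 10^(−1.53) = 2.951×10^-2 mol kg⁻¹ atm⁻¹
pCO2 = [CO2*]/KH = 66.9×10^-6 / 2.951×10^-2 = 2.27×10^-3 atm = 2270 μatm

pCO2 = 2270 μatm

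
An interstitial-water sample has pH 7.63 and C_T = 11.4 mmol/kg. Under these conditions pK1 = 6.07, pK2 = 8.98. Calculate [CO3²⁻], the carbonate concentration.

[CO3²⁻] = 0.475 mmol/kg

α₂ = 1 / (1 + [H⁺]/K2 + [H⁺]²/(K1K2)) = 1 / (1 + 10^+1.35 + 10^-0.21)
   = 1 / (1 + 22.387 + 0.61660) = 1/24.004 = 0.04166
[CO3²⁻] = α₂ × DIC = 0.04166 × 11.4 = 0.475 mmol/kg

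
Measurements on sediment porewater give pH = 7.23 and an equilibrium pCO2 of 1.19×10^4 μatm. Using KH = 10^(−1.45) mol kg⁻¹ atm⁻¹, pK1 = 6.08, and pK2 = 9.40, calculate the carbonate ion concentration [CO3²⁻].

[CO3²⁻] = 0.0403 mmol/kg

[CO2*] = KH · pCO2 = 10^(−1.45) × 1.19×10^4×10^-6 = 4.222×10^-4 mol/kg
α₀ = 1/(1 + K1/[H⁺] + K1K2/[H⁺]²) = 1/(1 + 10^+1.15 + 10^-1.02) = 0.06570
DIC = [CO2*]/α₀ = 4.222×10^-4 / 0.06570 = 6.427 mmol/kg
[CO3²⁻] = α₂·DIC; α₂ = 0.006274, so [CO3²⁻] = 0.006274 × 6.427 = 0.0403 mmol/kg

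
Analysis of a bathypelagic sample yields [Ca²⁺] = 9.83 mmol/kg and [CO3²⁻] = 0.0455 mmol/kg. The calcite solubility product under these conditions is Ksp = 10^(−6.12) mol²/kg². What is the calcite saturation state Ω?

Ω = 0.590

Ksp = 10^(−6.12) = 7.586×10^-7
Ω = [Ca²⁺][CO3²⁻]/Ksp = (9.83×10^-3)(0.0455×10^-3) / 7.586×10^-7 = 0.590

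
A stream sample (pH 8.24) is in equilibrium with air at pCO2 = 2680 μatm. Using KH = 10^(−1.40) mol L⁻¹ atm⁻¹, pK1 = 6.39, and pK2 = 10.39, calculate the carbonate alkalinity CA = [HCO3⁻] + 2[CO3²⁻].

[CO2*] = KH · pCO2 = 10^(−1.40) × 2680×10^-6 = 1.067×10^-4 mol/L
α₀ = 1/(1 + K1/[H⁺] + K1K2/[H⁺]²) = 1/(1 + 10^+1.85 + 10^-0.30) = 0.01383
DIC = [CO2*]/α₀ = 1.067×10^-4 / 0.01383 = 7.713 mmol/L
CA = (α₁ + 2α₂)·DIC = (0.9792 + 2×0.006932) × 7.713 = 7.66 mmol/L

CA = 7.66 mmol/L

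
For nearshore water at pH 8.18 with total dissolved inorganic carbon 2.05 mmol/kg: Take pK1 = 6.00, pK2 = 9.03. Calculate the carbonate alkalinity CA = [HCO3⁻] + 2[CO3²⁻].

CA = [HCO3⁻] + 2[CO3²⁻] = (α₁ + 2α₂)·DIC
At pH 8.18: [H⁺]/K1 = 10^-2.18 = 0.0066069, K2/[H⁺] = 10^-0.85 = 0.14125
α₁ = 1/(1 + 0.0066069 + 0.14125) = 1/1.1479 = 0.8712; α₂ = α₁·K2/[H⁺] = 0.1231
α₁ + 2α₂ = 1.1173
CA = 1.1173 × 2.05 = 2.29 mmol/kg

CA = 2.29 mmol/kg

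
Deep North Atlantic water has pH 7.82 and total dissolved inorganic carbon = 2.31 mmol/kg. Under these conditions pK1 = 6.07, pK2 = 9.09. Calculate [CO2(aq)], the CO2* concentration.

α₀ = 1 / (1 + K1/[H⁺] + K1K2/[H⁺]²) = 1 / (1 + 10^+1.75 + 10^+0.48)
   = 1 / (1 + 56.234 + 3.0200) = 1/60.254 = 0.01660
[CO2*] = α₀ × DIC = 0.01660 × 2.31 = 0.0383 mmol/kg

[CO2*] = 0.0383 mmol/kg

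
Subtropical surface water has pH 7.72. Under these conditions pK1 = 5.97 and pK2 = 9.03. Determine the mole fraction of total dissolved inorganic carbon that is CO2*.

α₀ = 1 / (1 + K1/[H⁺] + K1K2/[H⁺]²) = 1 / (1 + 10^+1.75 + 10^+0.44)
   = 1 / (1 + 56.234 + 2.7542) = 1/59.988 = 0.01667

α₀ = 0.0167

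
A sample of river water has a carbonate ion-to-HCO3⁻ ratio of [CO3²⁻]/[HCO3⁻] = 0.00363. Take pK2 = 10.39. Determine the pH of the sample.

From K2 = [H⁺][CO3²⁻]/[HCO3⁻]:  pH = pK2 + log₁₀([CO3²⁻]/[HCO3⁻])
log₁₀(0.00363) = -2.440
pH = 10.39 + (-2.440) = 7.95

pH = 7.95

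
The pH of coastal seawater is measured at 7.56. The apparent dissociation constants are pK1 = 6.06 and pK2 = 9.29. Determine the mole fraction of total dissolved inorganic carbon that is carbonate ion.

α₂ = 1 / (1 + [H⁺]/K2 + [H⁺]²/(K1K2)) = 1 / (1 + 10^+1.73 + 10^+0.23)
   = 1 / (1 + 53.703 + 1.6982) = 1/56.401 = 0.01773

α₂ = 0.0177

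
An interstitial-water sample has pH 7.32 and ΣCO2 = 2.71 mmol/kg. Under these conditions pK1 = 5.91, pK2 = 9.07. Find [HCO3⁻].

α₁ = 1 / (1 + [H⁺]/K1 + K2/[H⁺]) = 1 / (1 + 10^-1.41 + 10^-1.75)
   = 1 / (1 + 0.038905 + 0.017783) = 1/1.0567 = 0.9464
[HCO3⁻] = α₁ × DIC = 0.9464 × 2.71 = 2.56 mmol/kg

[HCO3⁻] = 2.56 mmol/kg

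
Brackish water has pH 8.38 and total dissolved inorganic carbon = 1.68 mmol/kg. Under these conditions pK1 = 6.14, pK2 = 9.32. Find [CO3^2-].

[CO3²⁻] = 0.172 mmol/kg

α₂ = 1 / (1 + [H⁺]/K2 + [H⁺]²/(K1K2)) = 1 / (1 + 10^+0.94 + 10^-1.30)
   = 1 / (1 + 8.7096 + 0.050119) = 1/9.7598 = 0.1025
[CO3²⁻] = α₂ × DIC = 0.1025 × 1.68 = 0.172 mmol/kg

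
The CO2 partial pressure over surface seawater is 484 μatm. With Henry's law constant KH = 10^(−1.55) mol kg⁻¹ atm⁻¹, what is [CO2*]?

KH = 10^(−1.55) = 2.818×10^-2 mol kg⁻¹ atm⁻¹
[CO2*] = KH · pCO2 = 2.818×10^-2 × 484×10^-6 atm = 1.36×10^-5 mol/kg

[CO2*] = 13.6 μmol/kg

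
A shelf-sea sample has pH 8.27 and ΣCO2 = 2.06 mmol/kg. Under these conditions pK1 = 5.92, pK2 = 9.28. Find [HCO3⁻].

[HCO3⁻] = 1.87 mmol/kg

α₁ = 1 / (1 + [H⁺]/K1 + K2/[H⁺]) = 1 / (1 + 10^-2.35 + 10^-1.01)
   = 1 / (1 + 0.0044668 + 0.097724) = 1/1.1022 = 0.9073
[HCO3⁻] = α₁ × DIC = 0.9073 × 2.06 = 1.87 mmol/kg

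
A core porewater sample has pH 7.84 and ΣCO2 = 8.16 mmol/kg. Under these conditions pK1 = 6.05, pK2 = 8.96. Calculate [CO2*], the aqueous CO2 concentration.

α₀ = 1 / (1 + K1/[H⁺] + K1K2/[H⁺]²) = 1 / (1 + 10^+1.79 + 10^+0.67)
   = 1 / (1 + 61.660 + 4.6774) = 1/67.337 = 0.01485
[CO2*] = α₀ × DIC = 0.01485 × 8.16 = 0.121 mmol/kg

[CO2*] = 0.121 mmol/kg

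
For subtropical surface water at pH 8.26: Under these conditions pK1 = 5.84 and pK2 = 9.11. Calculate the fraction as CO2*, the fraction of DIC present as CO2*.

α₀ = 0.00332

α₀ = 1 / (1 + K1/[H⁺] + K1K2/[H⁺]²) = 1 / (1 + 10^+2.42 + 10^+1.57)
   = 1 / (1 + 263.03 + 37.154) = 1/301.18 = 0.003320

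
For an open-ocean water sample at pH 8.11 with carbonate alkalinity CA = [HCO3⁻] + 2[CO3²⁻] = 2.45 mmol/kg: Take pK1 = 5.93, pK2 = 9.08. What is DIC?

CA = [HCO3⁻] + 2[CO3²⁻] = (α₁ + 2α₂)·DIC
At pH 8.11: [H⁺]/K1 = 10^-2.18 = 0.0066069, K2/[H⁺] = 10^-0.97 = 0.10715
α₁ = 1/(1 + 0.0066069 + 0.10715) = 1/1.1138 = 0.8979; α₂ = α₁·K2/[H⁺] = 0.09621
α₁ + 2α₂ = 1.0903
DIC = CA / (α₁ + 2α₂) = 2.45 / 1.0903 = 2.25 mmol/kg

DIC = 2.25 mmol/kg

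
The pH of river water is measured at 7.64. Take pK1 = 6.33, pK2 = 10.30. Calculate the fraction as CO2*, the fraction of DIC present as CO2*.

α₀ = 0.0466

α₀ = 1 / (1 + K1/[H⁺] + K1K2/[H⁺]²) = 1 / (1 + 10^+1.31 + 10^-1.35)
   = 1 / (1 + 20.417 + 0.044668) = 1/21.462 = 0.04659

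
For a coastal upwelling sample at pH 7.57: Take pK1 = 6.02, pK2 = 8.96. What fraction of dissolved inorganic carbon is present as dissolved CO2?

α₀ = 0.0264

α₀ = 1 / (1 + K1/[H⁺] + K1K2/[H⁺]²) = 1 / (1 + 10^+1.55 + 10^+0.16)
   = 1 / (1 + 35.481 + 1.4454) = 1/37.927 = 0.02637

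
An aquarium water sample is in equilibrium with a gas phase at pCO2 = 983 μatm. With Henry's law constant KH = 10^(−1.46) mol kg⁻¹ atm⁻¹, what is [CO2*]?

KH = 10^(−1.46) = 3.467×10^-2 mol kg⁻¹ atm⁻¹
[CO2*] = KH · pCO2 = 3.467×10^-2 × 983×10^-6 atm = 3.41×10^-5 mol/kg

[CO2*] = 34.1 μmol/kg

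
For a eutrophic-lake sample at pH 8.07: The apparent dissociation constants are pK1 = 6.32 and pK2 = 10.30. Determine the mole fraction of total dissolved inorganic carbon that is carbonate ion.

α₂ = 1 / (1 + [H⁺]/K2 + [H⁺]²/(K1K2)) = 1 / (1 + 10^+2.23 + 10^+0.48)
   = 1 / (1 + 169.82 + 3.0200) = 1/173.84 = 0.005752

α₂ = 0.00575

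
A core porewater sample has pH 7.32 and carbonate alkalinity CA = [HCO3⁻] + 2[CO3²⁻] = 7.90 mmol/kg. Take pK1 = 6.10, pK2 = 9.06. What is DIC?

DIC = 8.22 mmol/kg

CA = [HCO3⁻] + 2[CO3²⁻] = (α₁ + 2α₂)·DIC
At pH 7.32: [H⁺]/K1 = 10^-1.22 = 0.060256, K2/[H⁺] = 10^-1.74 = 0.018197
α₁ = 1/(1 + 0.060256 + 0.018197) = 1/1.0785 = 0.9273; α₂ = α₁·K2/[H⁺] = 0.01687
α₁ + 2α₂ = 0.9610
DIC = CA / (α₁ + 2α₂) = 7.90 / 0.9610 = 8.22 mmol/kg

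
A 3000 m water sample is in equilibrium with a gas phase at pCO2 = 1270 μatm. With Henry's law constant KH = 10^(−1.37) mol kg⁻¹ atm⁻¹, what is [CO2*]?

KH = 10^(−1.37) = 4.266×10^-2 mol kg⁻¹ atm⁻¹
[CO2*] = KH · pCO2 = 4.266×10^-2 × 1270×10^-6 atm = 5.42×10^-5 mol/kg

[CO2*] = 54.2 μmol/kg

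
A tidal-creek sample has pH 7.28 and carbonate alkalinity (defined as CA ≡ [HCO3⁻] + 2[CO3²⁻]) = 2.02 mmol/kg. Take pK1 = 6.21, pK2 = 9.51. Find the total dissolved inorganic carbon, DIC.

CA = [HCO3⁻] + 2[CO3²⁻] = (α₁ + 2α₂)·DIC
At pH 7.28: [H⁺]/K1 = 10^-1.07 = 0.085114, K2/[H⁺] = 10^-2.23 = 0.0058884
α₁ = 1/(1 + 0.085114 + 0.0058884) = 1/1.0910 = 0.9166; α₂ = α₁·K2/[H⁺] = 0.005397
α₁ + 2α₂ = 0.9274
DIC = CA / (α₁ + 2α₂) = 2.02 / 0.9274 = 2.18 mmol/kg

DIC = 2.18 mmol/kg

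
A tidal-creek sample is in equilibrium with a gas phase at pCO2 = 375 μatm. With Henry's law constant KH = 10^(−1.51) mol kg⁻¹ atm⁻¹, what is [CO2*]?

KH = 10^(−1.51) = 3.090×10^-2 mol kg⁻¹ atm⁻¹
[CO2*] = KH · pCO2 = 3.090×10^-2 × 375×10^-6 atm = 1.16×10^-5 mol/kg

[CO2*] = 11.6 μmol/kg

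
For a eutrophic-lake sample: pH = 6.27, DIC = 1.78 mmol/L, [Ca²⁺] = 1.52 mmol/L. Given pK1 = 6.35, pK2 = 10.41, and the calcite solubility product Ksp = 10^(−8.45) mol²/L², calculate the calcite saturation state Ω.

Ω = 0.0251

α₂ = 1 / (1 + [H⁺]/K2 + [H⁺]²/(K1K2)) = 1 / (1 + 10^+4.14 + 10^+4.22)
   = 1 / (1 + 1.3804×10^4 + 1.6596×10^4) = 1/3.0401×10^4 = 3.289×10^-5
[CO3²⁻] = α₂ × DIC = 3.289×10^-5 × 1.78 = 5.855×10^-5 mmol/L = 0.05855 μmol/L
Ksp = 10^(−8.45) = 3.548×10^-9
Ω = [Ca²⁺][CO3²⁻]/Ksp = (1.52×10^-3)(5.855×10^-8) / 3.548×10^-9 = 0.0251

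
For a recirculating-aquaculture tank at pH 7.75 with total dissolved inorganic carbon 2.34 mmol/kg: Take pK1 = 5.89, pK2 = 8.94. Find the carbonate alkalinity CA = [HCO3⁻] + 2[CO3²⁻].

CA = 2.45 mmol/kg

CA = [HCO3⁻] + 2[CO3²⁻] = (α₁ + 2α₂)·DIC
At pH 7.75: [H⁺]/K1 = 10^-1.86 = 0.013804, K2/[H⁺] = 10^-1.19 = 0.064565
α₁ = 1/(1 + 0.013804 + 0.064565) = 1/1.0784 = 0.9273; α₂ = α₁·K2/[H⁺] = 0.05987
α₁ + 2α₂ = 1.0471
CA = 1.0471 × 2.34 = 2.45 mmol/kg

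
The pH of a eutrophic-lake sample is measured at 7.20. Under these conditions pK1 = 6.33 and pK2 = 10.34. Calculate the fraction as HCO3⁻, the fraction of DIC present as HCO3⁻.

α₁ = 0.881

α₁ = 1 / (1 + [H⁺]/K1 + K2/[H⁺]) = 1 / (1 + 10^-0.87 + 10^-3.14)
   = 1 / (1 + 0.13490 + 0.00072444) = 1/1.1356 = 0.8806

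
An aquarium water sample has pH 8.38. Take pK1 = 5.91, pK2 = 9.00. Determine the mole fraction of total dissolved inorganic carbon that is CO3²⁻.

α₂ = 0.193

α₂ = 1 / (1 + [H⁺]/K2 + [H⁺]²/(K1K2)) = 1 / (1 + 10^+0.62 + 10^-1.85)
   = 1 / (1 + 4.1687 + 0.014125) = 1/5.1828 = 0.1929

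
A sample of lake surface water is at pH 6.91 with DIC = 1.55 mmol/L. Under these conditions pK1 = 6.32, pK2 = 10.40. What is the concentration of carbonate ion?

α₂ = 1 / (1 + [H⁺]/K2 + [H⁺]²/(K1K2)) = 1 / (1 + 10^+3.49 + 10^+2.90)
   = 1 / (1 + 3090.3 + 794.33) = 1/3885.6 = 0.0002574
[CO3²⁻] = α₂ × DIC = 0.0002574 × 1.55 = 0.000399 mmol/L = 0.399 μmol/L

[CO3²⁻] = 0.399 μmol/L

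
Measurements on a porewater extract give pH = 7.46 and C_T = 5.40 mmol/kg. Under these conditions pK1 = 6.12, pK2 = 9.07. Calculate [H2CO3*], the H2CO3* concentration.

α₀ = 1 / (1 + K1/[H⁺] + K1K2/[H⁺]²) = 1 / (1 + 10^+1.34 + 10^-0.27)
   = 1 / (1 + 21.878 + 0.53703) = 1/23.415 = 0.04271
[CO2*] = α₀ × DIC = 0.04271 × 5.40 = 0.231 mmol/kg

[CO2*] = 0.231 mmol/kg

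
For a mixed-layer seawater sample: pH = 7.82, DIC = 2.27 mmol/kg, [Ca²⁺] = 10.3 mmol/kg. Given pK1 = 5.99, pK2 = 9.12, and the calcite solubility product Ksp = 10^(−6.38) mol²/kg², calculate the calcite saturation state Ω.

Ω = 2.64

α₂ = 1 / (1 + [H⁺]/K2 + [H⁺]²/(K1K2)) = 1 / (1 + 10^+1.30 + 10^-0.53)
   = 1 / (1 + 19.953 + 0.29512) = 1/21.248 = 0.04706
[CO3²⁻] = α₂ × DIC = 0.04706 × 2.27 = 0.1068 mmol/kg
Ksp = 10^(−6.38) = 4.169×10^-7
Ω = [Ca²⁺][CO3²⁻]/Ksp = (10.3×10^-3)(1.068×10^-4) / 4.169×10^-7 = 2.64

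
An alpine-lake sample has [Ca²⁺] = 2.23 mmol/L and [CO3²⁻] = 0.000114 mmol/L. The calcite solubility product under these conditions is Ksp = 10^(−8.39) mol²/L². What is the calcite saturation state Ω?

Ksp = 10^(−8.39) = 4.074×10^-9
Ω = [Ca²⁺][CO3²⁻]/Ksp = (2.23×10^-3)(0.000114×10^-3) / 4.074×10^-9 = 0.0624

Ω = 0.0624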